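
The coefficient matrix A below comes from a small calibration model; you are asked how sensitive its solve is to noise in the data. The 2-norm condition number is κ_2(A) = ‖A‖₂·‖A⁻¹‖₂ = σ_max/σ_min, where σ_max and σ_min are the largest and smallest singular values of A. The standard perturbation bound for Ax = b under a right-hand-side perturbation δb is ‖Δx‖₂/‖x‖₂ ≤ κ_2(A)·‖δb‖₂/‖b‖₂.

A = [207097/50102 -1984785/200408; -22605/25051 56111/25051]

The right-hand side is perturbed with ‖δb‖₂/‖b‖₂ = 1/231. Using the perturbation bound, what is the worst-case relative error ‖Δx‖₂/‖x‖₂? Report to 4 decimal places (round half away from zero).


1.6277

AᵀA = [2056153/114868 -19738125/459472; -19738125/459472 189487573/1837888]; tr = 17106617/141376, det = 14641/141376
λ_max, λ_min = (17106617/141376 ± √292628065640625/19987173376)/2 = 121, 121/141376
κ = σ_max/σ_min = 11/(11/376) = 376.0000
perturbation bound = 376.0000·1/231 = 1.6277


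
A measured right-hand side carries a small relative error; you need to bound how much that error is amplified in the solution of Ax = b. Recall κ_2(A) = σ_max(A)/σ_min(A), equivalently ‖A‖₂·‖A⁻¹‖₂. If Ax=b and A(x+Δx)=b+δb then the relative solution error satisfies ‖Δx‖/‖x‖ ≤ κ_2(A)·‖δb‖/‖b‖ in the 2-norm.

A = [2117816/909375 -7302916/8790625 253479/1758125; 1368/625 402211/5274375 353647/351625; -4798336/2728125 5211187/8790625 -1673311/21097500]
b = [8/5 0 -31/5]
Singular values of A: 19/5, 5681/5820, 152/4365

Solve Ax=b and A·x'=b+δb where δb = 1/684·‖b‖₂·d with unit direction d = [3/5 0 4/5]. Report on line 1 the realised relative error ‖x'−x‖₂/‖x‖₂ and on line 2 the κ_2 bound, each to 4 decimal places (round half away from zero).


from the listed singular values, σ₁ = 19/5, σ_n = 152/4365
condition number: (19/5) ÷ (152/4365) = 109.1250
κ_2(A)·‖δb‖/‖b‖ = 0.1595
solve Ax = b  →  x = [33.1737 77.5203 -78.0731]
‖b‖₂ = 6.4031 and ‖x‖₂ = 114.9144
re-solving with b+δb shifts x by Δx of norm 0.2688
realised ‖Δx‖/‖x‖ = 0.0023
tightness: 0.0023 against a bound of 0.1595 (unrounded ratio ≈ 0.0147)

0.0023
0.1595


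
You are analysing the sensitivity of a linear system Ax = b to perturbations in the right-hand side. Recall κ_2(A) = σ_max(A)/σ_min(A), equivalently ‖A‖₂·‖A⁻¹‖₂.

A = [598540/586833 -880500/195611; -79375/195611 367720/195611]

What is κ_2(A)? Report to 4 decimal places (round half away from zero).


275.2500

AᵀA = [2455347025/2037709881 -1212185000/226412209; -1212185000/226412209 5387563600/226412209]; tr = 30305425/1212201, det = 10000/1212201
char-poly roots: 25 and 400/1212201
σ_max=√25=5, σ_min=√(400/1212201)=(20/1101) → κ = 275.2500


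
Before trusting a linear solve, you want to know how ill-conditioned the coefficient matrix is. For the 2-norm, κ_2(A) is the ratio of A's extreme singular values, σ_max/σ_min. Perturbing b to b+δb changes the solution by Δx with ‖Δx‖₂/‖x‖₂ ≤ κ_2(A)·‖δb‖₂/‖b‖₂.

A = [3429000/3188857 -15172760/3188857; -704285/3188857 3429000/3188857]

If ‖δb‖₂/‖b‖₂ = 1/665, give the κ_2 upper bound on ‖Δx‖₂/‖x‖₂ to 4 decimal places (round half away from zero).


0.3566

AᵀA = [7289743225/6049261729 -32386905000/6049261729; -32386905000/6049261729 143944489600/6049261729]; tr = 89966825/3598609, det = 40000/3598609
eigenvalues of AᵀA: λ = (tr ± √(tr²−4·det))/2 = 25, 1600/3598609
κ_2(A) = √(λ_max/λ_min) = √(25 / (1600/3598609)) = 237.1250
perturbation bound = 237.1250·1/665 = 0.3566


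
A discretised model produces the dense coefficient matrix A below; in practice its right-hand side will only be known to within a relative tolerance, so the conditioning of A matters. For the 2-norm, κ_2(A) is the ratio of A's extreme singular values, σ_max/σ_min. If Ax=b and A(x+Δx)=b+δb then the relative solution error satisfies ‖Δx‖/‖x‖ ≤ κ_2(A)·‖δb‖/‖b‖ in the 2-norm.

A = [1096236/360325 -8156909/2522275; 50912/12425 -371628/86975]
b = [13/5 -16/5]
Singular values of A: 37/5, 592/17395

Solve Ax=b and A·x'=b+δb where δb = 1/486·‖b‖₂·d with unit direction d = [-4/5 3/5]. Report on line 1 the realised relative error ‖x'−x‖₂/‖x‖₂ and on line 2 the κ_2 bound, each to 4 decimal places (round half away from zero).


0.0021
0.4474

from the listed singular values, σ₁ = 37/5, σ_n = 592/17395
condition number: (37/5) ÷ (592/17395) = 217.4375
κ_2(A)·‖δb‖/‖b‖ = 0.4474
solve Ax = b  →  x = [-85.2039 -80.9599]
2-norm of b is 4.1231; of x, 117.5339
re-solving with b+δb shifts x by Δx of norm 0.2493
realised ‖Δx‖/‖x‖ = 0.0021
so the bound overstates the realised error by a factor of ≈ 210.9455 (computed from the unrounded values)


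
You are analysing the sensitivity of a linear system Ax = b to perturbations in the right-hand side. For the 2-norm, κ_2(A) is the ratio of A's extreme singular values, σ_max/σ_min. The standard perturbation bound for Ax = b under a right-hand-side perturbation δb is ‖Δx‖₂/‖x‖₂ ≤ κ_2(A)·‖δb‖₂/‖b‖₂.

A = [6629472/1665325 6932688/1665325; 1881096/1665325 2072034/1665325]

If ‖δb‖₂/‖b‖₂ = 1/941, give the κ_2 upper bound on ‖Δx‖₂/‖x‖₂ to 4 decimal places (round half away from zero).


0.1526

M = AᵀA = [75981473856/4437291769 79772409360/4437291769; 79772409360/4437291769 83768780484/4437291769]. tr(M)=189952740/5276209, det(M)=331776/5276209
λ_max, λ_min = (189952740/5276209 ± √36075041355438864/27838381411681)/2 = 36, 9216/5276209
κ_2(A) = √(λ_max/λ_min) = √(36 / (9216/5276209)) = 143.5625
bound on ‖Δx‖/‖x‖: κ·ε = 143.5625·1/941 = 0.1526


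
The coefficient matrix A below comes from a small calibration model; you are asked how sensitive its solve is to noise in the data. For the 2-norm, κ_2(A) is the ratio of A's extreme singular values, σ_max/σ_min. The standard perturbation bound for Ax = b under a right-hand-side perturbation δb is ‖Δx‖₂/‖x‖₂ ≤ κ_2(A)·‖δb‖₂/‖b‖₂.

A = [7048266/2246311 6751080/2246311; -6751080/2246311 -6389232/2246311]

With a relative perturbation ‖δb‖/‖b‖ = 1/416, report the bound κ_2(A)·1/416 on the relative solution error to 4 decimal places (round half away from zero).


AᵀA = [113264131716/5999896681 107868756240/5999896681; 107868756240/5999896681 102734086464/5999896681]; tr = 256834980/7134241, det = 82944/7134241
λ_max, λ_min = (256834980/7134241 ± √65961839981658384/50897394646081)/2 = 36, 2304/7134241
κ = σ_max/σ_min = 6/(48/2671) = 333.8750
κ_2(A)·‖δb‖/‖b‖ = 0.8026

0.8026


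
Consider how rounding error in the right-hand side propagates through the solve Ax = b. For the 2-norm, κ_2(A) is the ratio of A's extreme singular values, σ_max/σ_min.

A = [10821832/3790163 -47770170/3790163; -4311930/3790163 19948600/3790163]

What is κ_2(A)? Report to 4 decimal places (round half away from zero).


284.4400

M = AᵀA = [802986912196/85001985601 -3567915509760/85001985601; -3567915509760/85001985601 15857608188100/85001985601]. tr(M)=9911121416/50566321, det(M)=24010000/50566321
eigenvalues of AᵀA: λ = (tr ± √(tr²−4·det))/2 = 196, 122500/50566321
so κ_2 = √(196 / (122500/50566321)) = 284.4400


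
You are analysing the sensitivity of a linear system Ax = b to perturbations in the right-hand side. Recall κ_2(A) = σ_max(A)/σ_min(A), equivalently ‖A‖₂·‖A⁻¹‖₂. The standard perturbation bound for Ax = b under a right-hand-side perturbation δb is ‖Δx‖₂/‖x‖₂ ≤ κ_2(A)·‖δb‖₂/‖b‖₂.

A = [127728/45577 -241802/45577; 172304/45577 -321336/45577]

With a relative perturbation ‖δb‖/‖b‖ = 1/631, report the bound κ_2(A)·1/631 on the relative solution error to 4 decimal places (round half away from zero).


0.5311

M = AᵀA = [46003110400/2077262929 -86252364000/2077262929; -86252364000/2077262929 161725032100/2077262929]. tr(M)=718782500/7187761, det(M)=640000/7187761
char-poly roots: 100 and 6400/7187761
so κ_2 = √(100 / (6400/7187761)) = 335.1250
bound on ‖Δx‖/‖x‖: κ·ε = 335.1250·1/631 = 0.5311


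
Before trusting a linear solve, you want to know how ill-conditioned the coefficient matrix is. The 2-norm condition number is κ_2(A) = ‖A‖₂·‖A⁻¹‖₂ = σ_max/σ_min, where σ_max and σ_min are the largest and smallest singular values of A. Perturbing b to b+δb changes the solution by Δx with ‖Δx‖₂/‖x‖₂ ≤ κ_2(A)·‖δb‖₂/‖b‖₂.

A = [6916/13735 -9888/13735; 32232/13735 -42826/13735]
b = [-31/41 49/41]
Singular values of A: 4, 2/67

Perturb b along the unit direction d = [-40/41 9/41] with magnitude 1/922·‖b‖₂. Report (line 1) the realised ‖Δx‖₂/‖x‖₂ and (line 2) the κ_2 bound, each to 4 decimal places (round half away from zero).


largest singular value 4, smallest 2/67
κ = σ_max/σ_min = 4/(2/67) = 134.0000
κ_2(A)·‖δb‖/‖b‖ = 0.1453
solve Ax = b  →  x = [26.9500 19.9000]
‖b‖ = 1.4142, ‖x‖ = 33.5009
Δx = A⁻¹·δb where δb = 1/922·1.4142·d; ‖Δx‖ = 0.0514
relative error = 0.0015
tightness: 0.0015 against a bound of 0.1453 (unrounded ratio ≈ 0.0106)

0.0015
0.1453


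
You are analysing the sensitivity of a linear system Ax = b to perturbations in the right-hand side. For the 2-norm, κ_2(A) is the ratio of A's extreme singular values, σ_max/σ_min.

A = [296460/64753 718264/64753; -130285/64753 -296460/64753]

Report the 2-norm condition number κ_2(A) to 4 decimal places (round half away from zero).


124.5250

form AᵀA = [620489425/24810361 1488525660/24810361; 1488525660/24810361 3572731984/24810361] with trace 4193221409/24810361 and determinant 45697600/24810361
λ_max, λ_min = (4193221409/24810361 ± √17578570689084610881/615554012950321)/2 = 169, 270400/24810361
so κ_2 = √(169 / (270400/24810361)) = 124.5250


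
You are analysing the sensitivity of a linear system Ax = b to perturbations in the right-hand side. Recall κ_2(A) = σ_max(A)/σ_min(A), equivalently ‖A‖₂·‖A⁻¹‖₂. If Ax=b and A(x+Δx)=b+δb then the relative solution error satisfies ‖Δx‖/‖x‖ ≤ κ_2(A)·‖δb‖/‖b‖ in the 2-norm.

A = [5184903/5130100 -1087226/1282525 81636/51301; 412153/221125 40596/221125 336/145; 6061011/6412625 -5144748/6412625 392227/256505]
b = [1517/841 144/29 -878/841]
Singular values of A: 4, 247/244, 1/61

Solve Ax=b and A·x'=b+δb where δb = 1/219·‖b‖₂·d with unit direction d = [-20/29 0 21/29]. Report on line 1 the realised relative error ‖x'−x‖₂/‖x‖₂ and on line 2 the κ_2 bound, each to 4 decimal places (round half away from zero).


from the listed singular values, σ₁ = 4, σ_n = 1/61
κ = σ_max/σ_min = 4/(1/61) = 244.0000
worst-case relative error ≤ 244.0000 × 1/219 = 1.1142
solve Ax = b  →  x = [95.1018 -24.6510 -72.4000]
‖b‖ = 5.3852, ‖x‖ = 122.0401
with δb = [-0.0170 0.0000 0.0178], A·Δx = δb → ‖Δx‖ = 1.5000
realised ‖Δx‖/‖x‖ = 0.0123
realised/bound (from unrounded values) ≈ 0.0110

0.0123
1.1142


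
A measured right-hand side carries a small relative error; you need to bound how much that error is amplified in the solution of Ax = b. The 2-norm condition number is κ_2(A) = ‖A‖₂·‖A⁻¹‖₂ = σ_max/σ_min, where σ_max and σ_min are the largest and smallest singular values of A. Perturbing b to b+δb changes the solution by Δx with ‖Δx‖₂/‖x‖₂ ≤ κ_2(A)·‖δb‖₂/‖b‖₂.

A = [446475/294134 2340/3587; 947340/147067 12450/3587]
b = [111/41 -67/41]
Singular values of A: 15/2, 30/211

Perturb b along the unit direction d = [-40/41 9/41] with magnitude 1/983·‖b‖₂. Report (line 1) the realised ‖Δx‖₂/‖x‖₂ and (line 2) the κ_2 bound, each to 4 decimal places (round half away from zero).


0.0011
0.0537

largest singular value 15/2, smallest 30/211
κ_2(A) = (15/2) / (30/211) = 52.7500
bound on ‖Δx‖/‖x‖: κ·ε = 52.7500·1/983 = 0.0537
solve Ax = b  →  x = [9.8118 -18.6804]
‖b‖ = 3.1623, ‖x‖ = 21.1004
Δx = A⁻¹·δb where δb = 1/983·3.1623·d; ‖Δx‖ = 0.0226
realised ‖Δx‖/‖x‖ = 0.0011
tightness: 0.0011 against a bound of 0.0537 (unrounded ratio ≈ 0.0200)


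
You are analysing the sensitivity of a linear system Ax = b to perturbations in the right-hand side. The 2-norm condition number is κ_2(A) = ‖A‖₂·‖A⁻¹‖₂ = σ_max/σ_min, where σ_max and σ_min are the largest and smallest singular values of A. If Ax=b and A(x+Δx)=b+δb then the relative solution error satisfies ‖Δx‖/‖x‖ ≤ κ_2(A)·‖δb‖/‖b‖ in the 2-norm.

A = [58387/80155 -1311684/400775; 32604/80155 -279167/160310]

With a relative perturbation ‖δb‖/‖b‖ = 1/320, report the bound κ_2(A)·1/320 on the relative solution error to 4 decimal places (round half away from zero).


M = AᵀA = [3094853/4446245 -343737702/111156125; -343737702/111156125 30555069241/2223122500]. tr(M)=19097261/1322500, det(M)=130321/33062500
eigenvalues of AᵀA: λ = (tr ± √(tr²−4·det))/2 = 361/25, 361/1322500
so κ_2 = √((361/25) / (361/1322500)) = 230.0000
perturbation bound = 230.0000·1/320 = 0.7188

0.7188


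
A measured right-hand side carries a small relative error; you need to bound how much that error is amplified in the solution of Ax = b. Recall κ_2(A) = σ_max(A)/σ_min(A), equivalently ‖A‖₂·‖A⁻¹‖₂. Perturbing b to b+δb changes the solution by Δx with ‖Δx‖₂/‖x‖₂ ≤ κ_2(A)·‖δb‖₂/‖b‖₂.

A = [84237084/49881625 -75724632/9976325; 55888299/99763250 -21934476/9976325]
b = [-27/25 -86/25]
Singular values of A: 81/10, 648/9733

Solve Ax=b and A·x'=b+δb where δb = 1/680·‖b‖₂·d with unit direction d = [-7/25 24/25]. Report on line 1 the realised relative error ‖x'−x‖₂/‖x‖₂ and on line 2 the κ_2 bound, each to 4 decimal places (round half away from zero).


largest singular value 81/10, smallest 648/9733
condition number: (81/10) ÷ (648/9733) = 121.6625
bound on ‖Δx‖/‖x‖: κ·ε = 121.6625·1/680 = 0.1789
solve Ax = b  →  x = [-44.0154 -9.6504]
2-norm of b is 3.6056; of x, 45.0609
with δb = [-0.0015 0.0051], A·Δx = δb → ‖Δx‖ = 0.0796
realised ‖Δx‖/‖x‖ = 0.0018
so the bound overstates the realised error by a factor of ≈ 101.2308 (computed from the unrounded values)

0.0018
0.1789


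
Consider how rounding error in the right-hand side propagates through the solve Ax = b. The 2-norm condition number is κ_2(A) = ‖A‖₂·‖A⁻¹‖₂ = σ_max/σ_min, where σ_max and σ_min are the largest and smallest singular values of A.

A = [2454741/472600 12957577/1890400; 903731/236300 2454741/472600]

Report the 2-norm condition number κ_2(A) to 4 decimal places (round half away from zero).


AᵀA = [371706890341/8934030400 1982195993277/35736121600; 1982195993277/35736121600 10572434229769/142944486400]; tr = 660789779009/5717779456, det = 53418765625/91484471296
λ_max, λ_min = (660789779009/5717779456 ± √436566772862599181022081/32693001907455655936)/2 = 1849/16, 28890625/5717779456
κ_2(A) = √(λ_max/λ_min) = √((1849/16) / (28890625/5717779456)) = 151.2320

151.2320


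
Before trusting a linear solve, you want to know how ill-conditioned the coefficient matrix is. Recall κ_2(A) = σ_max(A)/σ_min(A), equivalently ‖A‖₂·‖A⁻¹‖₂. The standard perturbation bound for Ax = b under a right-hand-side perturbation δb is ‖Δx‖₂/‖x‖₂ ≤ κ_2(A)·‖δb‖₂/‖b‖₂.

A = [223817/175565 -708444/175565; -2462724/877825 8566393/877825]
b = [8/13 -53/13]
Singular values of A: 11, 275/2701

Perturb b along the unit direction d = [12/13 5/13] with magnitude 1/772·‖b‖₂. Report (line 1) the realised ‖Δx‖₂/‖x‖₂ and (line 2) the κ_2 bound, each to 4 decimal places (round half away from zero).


from the listed singular values, σ₁ = 11, σ_n = 275/2701
condition number: 11 ÷ (275/2701) = 108.0400
perturbation bound = 108.0400·1/772 = 0.1399
solve Ax = b  →  x = [-9.3271 -3.0992]
‖b‖₂ = 4.1231 and ‖x‖₂ = 9.8285
with δb = [0.0049 0.0021], A·Δx = δb → ‖Δx‖ = 0.0525
relative error = 0.0053
so the bound overstates the realised error by a factor of ≈ 26.2215 (computed from the unrounded values)

0.0053
0.1399


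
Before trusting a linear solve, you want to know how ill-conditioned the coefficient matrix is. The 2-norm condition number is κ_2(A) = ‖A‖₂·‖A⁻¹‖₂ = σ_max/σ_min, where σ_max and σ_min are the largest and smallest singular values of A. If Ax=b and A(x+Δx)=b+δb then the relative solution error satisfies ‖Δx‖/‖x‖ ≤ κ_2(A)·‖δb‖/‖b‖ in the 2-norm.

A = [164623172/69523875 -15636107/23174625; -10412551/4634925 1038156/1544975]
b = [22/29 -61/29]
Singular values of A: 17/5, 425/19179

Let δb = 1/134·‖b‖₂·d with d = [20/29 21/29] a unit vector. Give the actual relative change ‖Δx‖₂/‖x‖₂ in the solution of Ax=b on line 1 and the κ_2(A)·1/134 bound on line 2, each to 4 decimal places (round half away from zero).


0.0167
1.1450

from the listed singular values, σ₁ = 17/5, σ_n = 425/19179
condition number: (17/5) ÷ (425/19179) = 153.4320
perturbation bound = 153.4320·1/134 = 1.1450
solve Ax = b  →  x = [-12.0709 -43.4867]
‖b‖ = 2.2361, ‖x‖ = 45.1309
re-solving with b+δb shifts x by Δx of norm 0.7530
realised ‖Δx‖/‖x‖ = 0.0167
tightness: 0.0167 against a bound of 1.1450 (unrounded ratio ≈ 0.0146)


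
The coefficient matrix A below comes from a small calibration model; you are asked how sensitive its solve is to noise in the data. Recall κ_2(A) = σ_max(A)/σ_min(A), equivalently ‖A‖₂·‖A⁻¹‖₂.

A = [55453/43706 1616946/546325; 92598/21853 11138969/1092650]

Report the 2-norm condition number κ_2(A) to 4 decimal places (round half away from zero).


336.2000

form AᵀA = [37372593625/1910214436 22422215160/477553609; 22422215160/477553609 215255500561/1910214436] with trace 747420397/5651522 and determinant 6996025/45212176
eigenvalues of AᵀA: λ = (tr ± √(tr²−4·det))/2 = 529/4, 13225/11303044
κ = σ_max/σ_min = (23/2)/(115/3362) = 336.2000


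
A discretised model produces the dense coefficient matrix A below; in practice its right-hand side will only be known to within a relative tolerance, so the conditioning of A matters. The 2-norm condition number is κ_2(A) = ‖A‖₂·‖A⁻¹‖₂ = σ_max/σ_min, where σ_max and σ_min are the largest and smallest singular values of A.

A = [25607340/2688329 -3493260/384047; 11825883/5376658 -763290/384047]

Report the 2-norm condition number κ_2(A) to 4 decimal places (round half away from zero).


169.5750

form AᵀA = [1643542508169/17197175044 -55899099135/614184823; -55899099135/614184823 7605875700/87740689] with trace 3726865809/20448484 and determinant 5904900/5112121
char-poly roots: 729/4 and 32400/5112121
κ_2(A) = √(λ_max/λ_min) = √((729/4) / (32400/5112121)) = 169.5750


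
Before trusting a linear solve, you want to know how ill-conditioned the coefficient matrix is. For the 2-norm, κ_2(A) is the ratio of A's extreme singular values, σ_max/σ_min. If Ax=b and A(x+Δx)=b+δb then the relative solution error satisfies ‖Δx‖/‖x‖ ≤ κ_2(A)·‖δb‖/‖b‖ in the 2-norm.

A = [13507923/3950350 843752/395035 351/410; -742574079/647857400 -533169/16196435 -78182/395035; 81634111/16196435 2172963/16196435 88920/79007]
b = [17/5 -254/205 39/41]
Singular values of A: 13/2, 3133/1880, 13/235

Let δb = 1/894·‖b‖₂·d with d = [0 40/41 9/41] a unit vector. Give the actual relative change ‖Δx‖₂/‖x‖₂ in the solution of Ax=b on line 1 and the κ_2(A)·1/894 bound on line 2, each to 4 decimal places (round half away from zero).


from the listed singular values, σ₁ = 13/2, σ_n = 13/235
condition number: (13/2) ÷ (13/235) = 117.5000
κ_2(A)·‖δb‖/‖b‖ = 0.1314
solve Ax = b  →  x = [4.0472 2.1407 -17.5347]
‖b‖₂ = 3.7417 and ‖x‖₂ = 18.1226
re-solving with b+δb shifts x by Δx of norm 0.0757
dividing the unrounded norms, ‖Δx‖/‖x‖ = 0.0042
so the bound overstates the realised error by a factor of ≈ 31.4825 (computed from the unrounded values)

0.0042
0.1314


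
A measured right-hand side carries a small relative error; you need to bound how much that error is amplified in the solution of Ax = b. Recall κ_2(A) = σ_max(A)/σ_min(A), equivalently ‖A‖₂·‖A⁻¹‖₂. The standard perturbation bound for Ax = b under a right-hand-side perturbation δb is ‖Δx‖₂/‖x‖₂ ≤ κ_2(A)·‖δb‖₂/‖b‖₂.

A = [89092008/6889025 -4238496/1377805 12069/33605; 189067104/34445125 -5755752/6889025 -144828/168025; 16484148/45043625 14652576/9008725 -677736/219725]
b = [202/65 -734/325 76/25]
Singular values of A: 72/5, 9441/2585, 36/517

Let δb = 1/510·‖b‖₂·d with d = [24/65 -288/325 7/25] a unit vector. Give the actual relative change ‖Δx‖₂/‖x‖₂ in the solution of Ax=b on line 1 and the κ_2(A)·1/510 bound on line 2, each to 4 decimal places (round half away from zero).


largest singular value 72/5, smallest 36/517
κ_2(A) = (72/5) / (36/517) = 206.8000
worst-case relative error ≤ 206.8000 × 1/510 = 0.4055
solve Ax = b  →  x = [11.3183 49.6710 26.5495]
‖b‖₂ = 4.8990 and ‖x‖₂ = 57.4472
re-solving with b+δb shifts x by Δx of norm 0.1380
realised ‖Δx‖/‖x‖ = 0.0024
tightness: 0.0024 against a bound of 0.4055 (unrounded ratio ≈ 0.0059)

0.0024
0.4055


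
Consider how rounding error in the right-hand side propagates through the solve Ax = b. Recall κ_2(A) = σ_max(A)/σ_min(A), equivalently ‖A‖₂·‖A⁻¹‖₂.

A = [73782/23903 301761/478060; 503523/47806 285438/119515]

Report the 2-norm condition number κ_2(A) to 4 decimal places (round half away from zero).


174.9000

AᵀA = [275310545625/2285413636 30971372625/1142706818; 30971372625/1142706818 55786293225/9141654544]; tr = 688297725/5438224, det = 11390625/21752896
λ_max, λ_min = (688297725/5438224 ± √473691813469925625/29574280274176)/2 = 2025/16, 5625/1359556
κ_2(A) = √(λ_max/λ_min) = √((2025/16) / (5625/1359556)) = 174.9000


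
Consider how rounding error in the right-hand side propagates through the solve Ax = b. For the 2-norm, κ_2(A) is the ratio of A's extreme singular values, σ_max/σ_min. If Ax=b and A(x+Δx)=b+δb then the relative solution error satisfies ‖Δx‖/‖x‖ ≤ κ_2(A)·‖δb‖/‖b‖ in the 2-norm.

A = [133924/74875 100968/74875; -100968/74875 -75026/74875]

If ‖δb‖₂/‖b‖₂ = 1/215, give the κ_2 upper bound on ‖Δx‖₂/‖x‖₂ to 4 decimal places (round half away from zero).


form AᵀA = [1125206992/224250625 843890544/224250625; 843890544/224250625 632937508/224250625] with trace 14065156/1794005 and determinant 153664/224250625
char-poly roots: 196/25 and 784/8970025
κ = σ_max/σ_min = (14/5)/(28/2995) = 299.5000
κ_2(A)·‖δb‖/‖b‖ = 1.3930

1.3930


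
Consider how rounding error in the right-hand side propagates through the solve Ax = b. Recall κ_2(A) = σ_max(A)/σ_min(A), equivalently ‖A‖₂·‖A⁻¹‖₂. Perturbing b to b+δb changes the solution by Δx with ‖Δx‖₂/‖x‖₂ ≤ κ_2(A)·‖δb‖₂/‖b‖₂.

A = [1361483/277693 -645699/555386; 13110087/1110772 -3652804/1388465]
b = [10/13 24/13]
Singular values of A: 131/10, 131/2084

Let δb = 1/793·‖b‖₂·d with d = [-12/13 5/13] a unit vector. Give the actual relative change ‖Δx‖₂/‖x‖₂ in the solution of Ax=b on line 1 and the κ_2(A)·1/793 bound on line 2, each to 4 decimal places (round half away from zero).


0.2628
0.2628

from the listed singular values, σ₁ = 131/10, σ_n = 131/2084
κ_2(A) = (131/10) / (131/2084) = 208.4000
worst-case relative error ≤ 208.4000 × 1/793 = 0.2628
solve Ax = b  →  x = [0.1489 -0.0335]
‖b‖ = 2.0000, ‖x‖ = 0.1527
with δb = [-0.0023 0.0010], A·Δx = δb → ‖Δx‖ = 0.0401
dividing the unrounded norms, ‖Δx‖/‖x‖ = 0.2628
realised/bound = 1 exactly: the bound is attained for this b and d


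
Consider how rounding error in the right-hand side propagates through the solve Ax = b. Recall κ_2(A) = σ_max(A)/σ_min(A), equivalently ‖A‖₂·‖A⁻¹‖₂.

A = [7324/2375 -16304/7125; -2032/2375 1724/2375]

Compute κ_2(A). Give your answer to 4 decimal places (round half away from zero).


57.0000

M = AᵀA = [92432/9025 -207872/27075; -207872/27075 468112/81225]. tr(M)=52000/3249, det(M)=256/3249
eigenvalues of AᵀA: λ = (tr ± √(tr²−4·det))/2 = 16, 16/3249
κ_2(A) = √(λ_max/λ_min) = √(16 / (16/3249)) = 57.0000


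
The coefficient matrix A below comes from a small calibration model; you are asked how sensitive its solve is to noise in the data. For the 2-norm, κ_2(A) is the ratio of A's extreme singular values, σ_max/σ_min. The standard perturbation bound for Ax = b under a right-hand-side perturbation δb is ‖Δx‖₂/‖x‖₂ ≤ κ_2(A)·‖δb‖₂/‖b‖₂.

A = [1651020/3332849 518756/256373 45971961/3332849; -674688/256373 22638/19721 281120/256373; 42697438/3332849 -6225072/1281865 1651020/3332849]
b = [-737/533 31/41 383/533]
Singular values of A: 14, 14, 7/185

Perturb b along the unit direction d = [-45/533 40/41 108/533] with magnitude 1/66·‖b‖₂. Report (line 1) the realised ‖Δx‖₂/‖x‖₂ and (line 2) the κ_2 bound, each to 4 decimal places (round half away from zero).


0.0262
5.6061

from the listed singular values, σ₁ = 14, σ_n = 7/185
κ = σ_max/σ_min = 14/(7/185) = 370.0000
worst-case relative error ≤ 370.0000 × 1/66 = 5.6061
solve Ax = b  →  x = [-9.3495 -24.4231 3.8183]
2-norm of b is 1.7321; of x, 26.4288
Δx = A⁻¹·δb where δb = 1/66·1.7321·d; ‖Δx‖ = 0.6936
dividing the unrounded norms, ‖Δx‖/‖x‖ = 0.0262
realised/bound (from unrounded values) ≈ 0.0047


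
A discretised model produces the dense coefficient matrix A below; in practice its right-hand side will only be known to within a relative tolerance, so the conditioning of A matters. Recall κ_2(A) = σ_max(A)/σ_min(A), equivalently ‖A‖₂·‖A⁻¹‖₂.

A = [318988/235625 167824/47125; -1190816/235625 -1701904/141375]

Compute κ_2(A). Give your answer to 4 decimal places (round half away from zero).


108.7500

form AᵀA = [2431673744/88830625 3499609664/53298375; 3499609664/53298375 5039938048/31979025] with trace 875050384/4730625 and determinant 342102016/118265625
eigenvalues of AᵀA: λ = (tr ± √(tr²−4·det))/2 = 4624/25, 73984/4730625
σ_max=√(4624/25)=(68/5), σ_min=√(73984/4730625)=(272/2175) → κ = 108.7500


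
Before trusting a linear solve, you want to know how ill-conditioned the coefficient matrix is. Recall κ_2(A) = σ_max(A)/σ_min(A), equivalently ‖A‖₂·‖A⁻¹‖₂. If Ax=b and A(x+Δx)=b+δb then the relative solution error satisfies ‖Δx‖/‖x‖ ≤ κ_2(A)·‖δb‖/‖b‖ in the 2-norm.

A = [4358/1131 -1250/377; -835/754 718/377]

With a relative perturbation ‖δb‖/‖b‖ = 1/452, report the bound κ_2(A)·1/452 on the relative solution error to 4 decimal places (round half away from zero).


AᵀA = [16781/1044 -1295/87; -1295/87 424/29]; tr = 1105/36, det = 121/9
λ_max, λ_min = (1105/36 ± √1151329/1296)/2 = 121/4, 4/9
κ_2(A) = √(λ_max/λ_min) = √((121/4) / (4/9)) = 8.2500
bound on ‖Δx‖/‖x‖: κ·ε = 8.2500·1/452 = 0.0183

0.0183


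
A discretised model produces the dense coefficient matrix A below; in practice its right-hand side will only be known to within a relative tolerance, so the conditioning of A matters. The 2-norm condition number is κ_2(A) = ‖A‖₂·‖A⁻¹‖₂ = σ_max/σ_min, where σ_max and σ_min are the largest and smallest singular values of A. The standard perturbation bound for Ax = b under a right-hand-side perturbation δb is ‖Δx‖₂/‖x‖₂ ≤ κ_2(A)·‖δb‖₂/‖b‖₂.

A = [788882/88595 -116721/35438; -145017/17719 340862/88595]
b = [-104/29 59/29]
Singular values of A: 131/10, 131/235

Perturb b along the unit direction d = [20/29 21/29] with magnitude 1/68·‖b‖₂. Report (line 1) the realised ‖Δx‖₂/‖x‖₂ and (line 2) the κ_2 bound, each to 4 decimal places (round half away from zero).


0.0598
0.3456

σ_max = 131/10, σ_min = 131/235
κ_2(A) = (131/10) / (131/235) = 23.5000
worst-case relative error ≤ 23.5000 × 1/68 = 0.3456
solve Ax = b  →  x = [-0.9718 -1.5385]
‖b‖ = 4.1231, ‖x‖ = 1.8197
Δx = A⁻¹·δb where δb = 1/68·4.1231·d; ‖Δx‖ = 0.1088
dividing the unrounded norms, ‖Δx‖/‖x‖ = 0.0598
realised/bound (from unrounded values) ≈ 0.1730


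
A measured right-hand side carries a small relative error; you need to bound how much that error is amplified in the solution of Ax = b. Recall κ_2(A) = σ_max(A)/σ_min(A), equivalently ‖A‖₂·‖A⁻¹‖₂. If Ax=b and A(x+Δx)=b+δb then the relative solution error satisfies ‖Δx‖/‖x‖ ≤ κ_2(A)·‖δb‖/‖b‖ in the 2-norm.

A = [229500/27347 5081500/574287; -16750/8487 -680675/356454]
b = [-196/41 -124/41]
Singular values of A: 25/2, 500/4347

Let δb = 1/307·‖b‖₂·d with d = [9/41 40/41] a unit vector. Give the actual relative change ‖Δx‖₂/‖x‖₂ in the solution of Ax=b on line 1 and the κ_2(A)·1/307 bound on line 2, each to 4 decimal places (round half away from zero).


0.0046
0.3540

largest singular value 25/2, smallest 500/4347
κ = σ_max/σ_min = (25/2)/(500/4347) = 108.6750
perturbation bound = 108.6750·1/307 = 0.3540
solve Ax = b  →  x = [24.9619 -24.2152]
2-norm of b is 5.6569; of x, 34.7775
δb = ε·‖b‖·d = [0.0040 0.0180]; solving A·Δx = δb gives ‖Δx‖ = 0.1602
realised ‖Δx‖/‖x‖ = 0.0046
tightness: 0.0046 against a bound of 0.3540 (unrounded ratio ≈ 0.0130)


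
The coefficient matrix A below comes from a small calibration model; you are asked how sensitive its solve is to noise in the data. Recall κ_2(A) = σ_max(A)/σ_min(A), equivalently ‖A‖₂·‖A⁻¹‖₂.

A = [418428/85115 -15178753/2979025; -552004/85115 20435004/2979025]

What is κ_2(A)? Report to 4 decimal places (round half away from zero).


M = AᵀA = [661779872/9992501 -24319198908/349737535; -24319198908/349737535 893770939469/12240813725]. tr(M)=58774182161/422097025, det(M)=193877776/422097025
char-poly roots: 3481/25 and 55696/16883881
σ_max=√(3481/25)=(59/5), σ_min=√(55696/16883881)=(236/4109) → κ = 205.4500

205.4500


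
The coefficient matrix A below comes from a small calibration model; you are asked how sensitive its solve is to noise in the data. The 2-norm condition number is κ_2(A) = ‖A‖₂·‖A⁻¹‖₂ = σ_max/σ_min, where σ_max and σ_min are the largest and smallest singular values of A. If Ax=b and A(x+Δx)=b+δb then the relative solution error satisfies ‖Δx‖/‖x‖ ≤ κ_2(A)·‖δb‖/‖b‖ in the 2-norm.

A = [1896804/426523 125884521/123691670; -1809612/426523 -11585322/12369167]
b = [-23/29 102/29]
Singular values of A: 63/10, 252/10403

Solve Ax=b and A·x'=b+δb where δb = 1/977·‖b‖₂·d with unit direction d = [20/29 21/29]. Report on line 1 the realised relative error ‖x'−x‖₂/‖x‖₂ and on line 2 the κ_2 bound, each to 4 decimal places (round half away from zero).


0.0018
0.2662

largest singular value 63/10, smallest 252/10403
κ_2(A) = (63/10) / (252/10403) = 260.0750
κ_2(A)·‖δb‖/‖b‖ = 0.2662
solve Ax = b  →  x = [-18.5883 80.4452]
2-norm of b is 3.6056; of x, 82.5649
with δb = [0.0025 0.0027], A·Δx = δb → ‖Δx‖ = 0.1523
relative error = 0.0018
tightness: 0.0018 against a bound of 0.2662 (unrounded ratio ≈ 0.0069)


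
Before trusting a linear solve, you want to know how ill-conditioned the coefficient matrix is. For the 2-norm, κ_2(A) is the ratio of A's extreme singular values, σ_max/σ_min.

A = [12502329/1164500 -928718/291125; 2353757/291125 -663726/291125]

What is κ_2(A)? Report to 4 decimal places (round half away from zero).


149.0560

AᵀA = [9798039306601/54242410000 -357202737171/6780301250; -357202737171/6780301250 52121973064/3390150625]; tr = 17011185401/86787856, det = 37515625/21696964
char-poly roots: 196 and 765625/86787856
σ_max=√196=14, σ_min=√(765625/86787856)=(875/9316) → κ = 149.0560


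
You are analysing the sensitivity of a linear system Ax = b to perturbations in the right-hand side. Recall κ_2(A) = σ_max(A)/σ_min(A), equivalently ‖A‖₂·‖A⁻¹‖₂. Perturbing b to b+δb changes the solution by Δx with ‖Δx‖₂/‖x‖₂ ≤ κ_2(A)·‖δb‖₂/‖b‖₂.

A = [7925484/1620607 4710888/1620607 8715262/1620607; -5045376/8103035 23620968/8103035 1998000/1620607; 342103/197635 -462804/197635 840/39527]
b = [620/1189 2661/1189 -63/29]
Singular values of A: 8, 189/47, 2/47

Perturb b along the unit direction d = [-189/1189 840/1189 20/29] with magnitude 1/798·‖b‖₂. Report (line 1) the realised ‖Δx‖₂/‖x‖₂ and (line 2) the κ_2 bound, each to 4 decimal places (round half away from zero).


σ_max = 8, σ_min = 2/47
condition number: 8 ÷ (2/47) = 188.0000
κ_2(A)·‖δb‖/‖b‖ = 0.2356
solve Ax = b  →  x = [-0.3752 0.6511 0.0862]
‖b‖₂ = 3.1623 and ‖x‖₂ = 0.7564
with δb = [-0.0006 0.0028 0.0027], A·Δx = δb → ‖Δx‖ = 0.0931
realised ‖Δx‖/‖x‖ = 0.1231
tightness: 0.1231 against a bound of 0.2356 (unrounded ratio ≈ 0.5226)

0.1231
0.2356


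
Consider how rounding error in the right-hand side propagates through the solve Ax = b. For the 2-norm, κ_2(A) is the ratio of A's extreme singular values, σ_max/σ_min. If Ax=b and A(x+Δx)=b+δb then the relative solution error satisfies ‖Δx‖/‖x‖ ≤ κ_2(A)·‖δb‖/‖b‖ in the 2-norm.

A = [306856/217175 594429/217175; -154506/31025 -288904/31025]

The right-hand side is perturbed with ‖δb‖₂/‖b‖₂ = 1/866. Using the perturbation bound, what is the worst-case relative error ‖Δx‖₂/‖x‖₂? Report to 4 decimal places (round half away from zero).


M = AᵀA = [2022229924/75463969 3791418840/75463969; 3791418840/75463969 7109050201/75463969]. tr(M)=31596125/261121, det(M)=58564/261121
eigenvalues of AᵀA: λ = (tr ± √(tr²−4·det))/2 = 121, 484/261121
κ = σ_max/σ_min = 11/(22/511) = 255.5000
worst-case relative error ≤ 255.5000 × 1/866 = 0.2950

0.2950


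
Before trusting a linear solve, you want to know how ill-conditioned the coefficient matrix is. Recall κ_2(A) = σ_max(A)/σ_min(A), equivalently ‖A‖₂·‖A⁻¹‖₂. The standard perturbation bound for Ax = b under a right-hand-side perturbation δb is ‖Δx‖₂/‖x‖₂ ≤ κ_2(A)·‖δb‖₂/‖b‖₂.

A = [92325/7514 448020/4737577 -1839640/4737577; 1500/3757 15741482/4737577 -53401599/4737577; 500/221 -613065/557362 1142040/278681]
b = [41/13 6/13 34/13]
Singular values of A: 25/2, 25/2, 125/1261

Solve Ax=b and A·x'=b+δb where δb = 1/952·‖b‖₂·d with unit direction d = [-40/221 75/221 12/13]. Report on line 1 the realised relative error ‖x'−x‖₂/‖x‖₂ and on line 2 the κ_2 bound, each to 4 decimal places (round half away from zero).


0.0022
0.1325

σ_max = 25/2, σ_min = 125/1261
κ = σ_max/σ_min = (25/2)/(125/1261) = 126.1000
bound on ‖Δx‖/‖x‖: κ·ε = 126.1000·1/952 = 0.1325
solve Ax = b  →  x = [0.2871 19.3611 5.6764]
2-norm of b is 4.1231; of x, 20.1781
with δb = [-0.0008 0.0015 0.0040], A·Δx = δb → ‖Δx‖ = 0.0437
realised ‖Δx‖/‖x‖ = 0.0022
so the bound overstates the realised error by a factor of ≈ 61.1737 (computed from the unrounded values)


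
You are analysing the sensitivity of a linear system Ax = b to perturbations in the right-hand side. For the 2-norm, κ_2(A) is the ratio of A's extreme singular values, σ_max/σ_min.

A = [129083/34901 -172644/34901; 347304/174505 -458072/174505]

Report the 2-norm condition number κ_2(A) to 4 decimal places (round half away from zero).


form AᵀA = [1858756369/105370225 -2478288492/105370225; -2478288492/105370225 3304424656/105370225] with trace 206527241/4214809 and determinant 78400/4214809
eigenvalues of AᵀA: λ = (tr ± √(tr²−4·det))/2 = 49, 1600/4214809
so κ_2 = √(49 / (1600/4214809)) = 359.2750

359.2750


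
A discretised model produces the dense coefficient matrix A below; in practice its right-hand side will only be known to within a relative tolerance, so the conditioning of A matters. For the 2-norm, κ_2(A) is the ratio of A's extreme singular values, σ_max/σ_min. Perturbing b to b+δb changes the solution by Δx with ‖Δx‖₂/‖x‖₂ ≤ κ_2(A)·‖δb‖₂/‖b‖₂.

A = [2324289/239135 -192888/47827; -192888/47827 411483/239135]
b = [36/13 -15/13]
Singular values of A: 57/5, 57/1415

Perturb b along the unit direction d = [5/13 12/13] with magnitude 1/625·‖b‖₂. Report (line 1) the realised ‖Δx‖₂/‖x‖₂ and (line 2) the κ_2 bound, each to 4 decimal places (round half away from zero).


0.4528
0.4528

largest singular value 57/5, smallest 57/1415
κ_2(A) = (57/5) / (57/1415) = 283.0000
bound on ‖Δx‖/‖x‖: κ·ε = 283.0000·1/625 = 0.4528
solve Ax = b  →  x = [0.2429 -0.1012]
2-norm of b is 3.0000; of x, 0.2632
with δb = [0.0018 0.0044], A·Δx = δb → ‖Δx‖ = 0.1192
relative error = 0.4528
realised/bound = 1 exactly: the bound is attained for this b and d


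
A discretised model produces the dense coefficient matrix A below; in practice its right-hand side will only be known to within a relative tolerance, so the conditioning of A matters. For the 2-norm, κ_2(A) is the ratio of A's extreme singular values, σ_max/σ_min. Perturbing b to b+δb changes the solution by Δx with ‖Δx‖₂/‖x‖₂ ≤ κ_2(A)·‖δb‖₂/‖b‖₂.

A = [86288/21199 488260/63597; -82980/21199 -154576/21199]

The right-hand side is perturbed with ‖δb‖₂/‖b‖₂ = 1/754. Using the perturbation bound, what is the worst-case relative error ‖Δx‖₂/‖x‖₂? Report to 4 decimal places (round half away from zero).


0.5133

form AᵀA = [17040784/534361 95851520/1603083; 95851520/1603083 539169424/4809249] with trace 2396320/16641 and determinant 256/1849
char-poly roots: 144 and 16/16641
κ_2(A) = √(λ_max/λ_min) = √(144 / (16/16641)) = 387.0000
κ_2(A)·‖δb‖/‖b‖ = 0.5133


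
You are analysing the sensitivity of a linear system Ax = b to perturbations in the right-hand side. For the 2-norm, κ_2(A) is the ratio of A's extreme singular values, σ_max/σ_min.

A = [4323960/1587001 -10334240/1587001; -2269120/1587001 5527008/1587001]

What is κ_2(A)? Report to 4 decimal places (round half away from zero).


AᵀA = [82510504000/8714782609 -198014826240/8714782609; -198014826240/8714782609 475239909376/8714782609]; tr = 3300298304/51566761, det = 1638400/51566761
eigenvalues of AᵀA: λ = (tr ± √(tr²−4·det))/2 = 64, 25600/51566761
κ = σ_max/σ_min = 8/(160/7181) = 359.0500

359.0500


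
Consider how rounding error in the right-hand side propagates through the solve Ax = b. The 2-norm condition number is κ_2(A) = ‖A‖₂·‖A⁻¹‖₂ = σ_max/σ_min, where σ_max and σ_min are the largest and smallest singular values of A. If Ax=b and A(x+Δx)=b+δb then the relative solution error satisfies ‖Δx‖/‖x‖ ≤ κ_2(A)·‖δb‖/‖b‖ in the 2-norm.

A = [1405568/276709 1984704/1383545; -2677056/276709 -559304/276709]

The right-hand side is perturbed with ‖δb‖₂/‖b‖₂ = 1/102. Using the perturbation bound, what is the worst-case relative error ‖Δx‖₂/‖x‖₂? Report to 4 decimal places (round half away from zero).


0.3406

AᵀA = [31634083840/264940729 35557360128/1324703645; 35557360128/1324703645 40690567744/6623518225]; tr = 494671424/3940225, det = 51380224/3940225
char-poly roots: 3136/25 and 16384/157609
κ_2(A) = √(λ_max/λ_min) = √((3136/25) / (16384/157609)) = 34.7375
κ_2(A)·‖δb‖/‖b‖ = 0.3406


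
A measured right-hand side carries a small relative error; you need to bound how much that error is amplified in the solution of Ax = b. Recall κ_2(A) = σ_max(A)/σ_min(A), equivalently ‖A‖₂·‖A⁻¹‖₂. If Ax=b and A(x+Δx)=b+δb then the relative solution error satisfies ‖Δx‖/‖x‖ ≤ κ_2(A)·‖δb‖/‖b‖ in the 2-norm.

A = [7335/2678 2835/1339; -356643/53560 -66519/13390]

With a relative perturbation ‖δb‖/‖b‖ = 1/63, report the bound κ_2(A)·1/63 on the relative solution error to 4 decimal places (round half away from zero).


2.6159

M = AᵀA = [879971121/16974400 164985093/4243600; 164985093/4243600 30937869/1060900]. tr(M)=54999081/678976, det(M)=164025/678976
char-poly roots: 81 and 2025/678976
κ = σ_max/σ_min = 9/(45/824) = 164.8000
κ_2(A)·‖δb‖/‖b‖ = 2.6159
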